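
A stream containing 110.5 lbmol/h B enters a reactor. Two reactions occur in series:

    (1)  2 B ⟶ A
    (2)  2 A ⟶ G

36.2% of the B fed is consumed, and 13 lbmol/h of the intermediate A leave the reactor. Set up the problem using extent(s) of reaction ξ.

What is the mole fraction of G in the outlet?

0.0402

Conversion of B: B consumed = 2ξ₁ = 0.362 × 110.5 → ξ₁ = 20 lbmol/h.
A balance: n_A = 0 + 1ξ₁ − 2ξ₂ = 13 → ξ₂ = (1·20 − 13)/2 = 3.5 lbmol/h.
Outlet amounts (n = n₀ + Σ ν·ξ):
  B: 110.5 − 2(20) = 70.5
  A: 0 + 1(20) − 2(3.5) = 13
  G: 0 + 1(3.5) = 3.5
Total out = 87 lbmol/h; y_G = 3.5 / 87 = 0.04023.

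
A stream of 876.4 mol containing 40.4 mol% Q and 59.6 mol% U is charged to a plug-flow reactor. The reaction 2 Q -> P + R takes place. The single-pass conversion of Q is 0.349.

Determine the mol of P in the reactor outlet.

Q reacted = 0.349 × 354.1 = 123.6 mol; ν_Q = −2, so ξ = 123.6/2 = 61.78 mol.
Outlet amounts (n = n₀ + ν ξ):
  Q: 354.1 − 2(61.78) = 230.5
  P: 0 + 1(61.78) = 61.78
  R: 0 + 1(61.78) = 61.78
  U: 522.3 (inert)

61.8 mol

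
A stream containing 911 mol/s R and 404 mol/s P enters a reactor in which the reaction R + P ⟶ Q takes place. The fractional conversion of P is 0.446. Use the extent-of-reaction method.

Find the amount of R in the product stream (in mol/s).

P reacted = 0.446 × 404 = 180.2 mol/s; ν_P = −1, so ξ = 180.2/1 = 180.2 mol/s.
Outlet amounts (n = n₀ + ν ξ):
  R: 911 − 1(180.2) = 730.8
  P: 404 − 1(180.2) = 223.8
  Q: 0 + 1(180.2) = 180.2

731 mol/s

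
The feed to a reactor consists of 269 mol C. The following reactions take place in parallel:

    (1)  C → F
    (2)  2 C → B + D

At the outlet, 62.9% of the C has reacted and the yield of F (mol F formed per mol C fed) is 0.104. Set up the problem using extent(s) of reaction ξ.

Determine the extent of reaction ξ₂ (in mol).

Yield of F: 1ξ₁ / 269 = 0.104 → ξ₁ = 27.98 mol.
Conversion of C: 1ξ₁ + 2ξ₂ = 0.629 × 269 = 169.2 → ξ₂ = 70.61 mol.
Outlet amounts (n = n₀ + Σ ν·ξ):
  C: 269 − 1(27.98) − 2(70.61) = 99.8
  F: 0 + 1(27.98) = 27.98
  B: 0 + 1(70.61) = 70.61
  D: 0 + 1(70.61) = 70.61

ξ₂ = 70.6 mol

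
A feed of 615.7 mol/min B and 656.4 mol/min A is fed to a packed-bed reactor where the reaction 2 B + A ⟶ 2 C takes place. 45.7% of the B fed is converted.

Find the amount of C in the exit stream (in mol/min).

B reacted = 0.457 × 615.7 = 281.4 mol/min; ν_B = −2, so ξ = 281.4/2 = 140.7 mol/min.
Outlet amounts (n = n₀ + ν ξ):
  B: 615.7 − 2(140.7) = 334.3
  A: 656.4 − 1(140.7) = 515.7
  C: 0 + 2(140.7) = 281.4

281 mol/min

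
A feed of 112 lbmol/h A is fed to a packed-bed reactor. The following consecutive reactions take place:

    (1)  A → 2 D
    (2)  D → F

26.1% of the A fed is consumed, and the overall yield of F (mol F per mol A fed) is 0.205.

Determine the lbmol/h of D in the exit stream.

Conversion of A: A consumed = 1ξ₁ = 0.261 × 112 → ξ₁ = 29.23 lbmol/h.
Yield of F: 1ξ₂ / 112 = 0.205 → ξ₂ = 22.96 lbmol/h.
Outlet amounts (n = n₀ + Σ ν·ξ):
  A: 112 − 1(29.23) = 82.77
  D: 0 + 2(29.23) − 1(22.96) = 35.5
  F: 0 + 1(22.96) = 22.96

35.5 lbmol/h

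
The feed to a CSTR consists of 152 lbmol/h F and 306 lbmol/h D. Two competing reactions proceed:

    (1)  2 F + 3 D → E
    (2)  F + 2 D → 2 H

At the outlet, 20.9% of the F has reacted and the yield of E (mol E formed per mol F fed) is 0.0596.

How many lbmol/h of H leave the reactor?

Yield of E: 1ξ₁ / 152 = 0.0596 → ξ₁ = 9.059 lbmol/h.
Conversion of F: 2ξ₁ + 1ξ₂ = 0.209 × 152 = 31.77 → ξ₂ = 13.65 lbmol/h.
Outlet amounts (n = n₀ + Σ ν·ξ):
  F: 152 − 2(9.059) − 1(13.65) = 120.2
  D: 306 − 3(9.059) − 2(13.65) = 251.5
  E: 0 + 1(9.059) = 9.059
  H: 0 + 2(13.65) = 27.3

27.3 lbmol/h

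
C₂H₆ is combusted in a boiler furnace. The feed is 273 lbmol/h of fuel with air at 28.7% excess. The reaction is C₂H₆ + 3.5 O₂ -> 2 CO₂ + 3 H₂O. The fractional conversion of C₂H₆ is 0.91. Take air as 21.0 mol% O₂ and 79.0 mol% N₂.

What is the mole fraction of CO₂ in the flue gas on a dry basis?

0.0902

Stoichiometric O₂ = 3.5 × 273 = 955.5 lbmol/h; O₂ fed = 955.5 × 1.287 = 1230 lbmol/h.
N₂ fed = 1230 × 79/21 = 4626 lbmol/h.
Fuel reacted = 0.91 × 273 → ξ = 248.4 lbmol/h.
Outlet (n = n₀ + ν ξ):
  C₂H₆: 273 − 1(248.4) = 24.57
  O₂: 1230 − 3.5(248.4) = 360.2
  N₂: 4626 (inert)
  CO₂: 0 + 2(248.4) = 496.9
  H₂O: 0 + 3(248.4) = 745.3
Dry total = 5508 lbmol/h; y_CO₂ (dry) = 496.9 / 5508 = 0.09021.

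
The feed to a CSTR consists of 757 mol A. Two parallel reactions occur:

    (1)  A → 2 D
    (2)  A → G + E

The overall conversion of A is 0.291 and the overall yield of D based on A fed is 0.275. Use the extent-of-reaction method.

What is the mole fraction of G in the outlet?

0.119

Yield of D: 2ξ₁ / 757 = 0.275 → ξ₁ = 104.1 mol.
Conversion of A: 1ξ₁ + 1ξ₂ = 0.291 × 757 = 220.3 → ξ₂ = 116.2 mol.
Outlet amounts (n = n₀ + Σ ν·ξ):
  A: 757 − 1(104.1) − 1(116.2) = 536.7
  D: 0 + 2(104.1) = 208.2
  G: 0 + 1(116.2) = 116.2
  E: 0 + 1(116.2) = 116.2
Total out = 977.3 mol; y_G = 116.2 / 977.3 = 0.1189.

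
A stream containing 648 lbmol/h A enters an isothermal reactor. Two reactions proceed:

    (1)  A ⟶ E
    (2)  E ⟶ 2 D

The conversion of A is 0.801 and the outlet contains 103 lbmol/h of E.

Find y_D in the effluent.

0.782

Conversion of A: A consumed = 1ξ₁ = 0.801 × 648 → ξ₁ = 519 lbmol/h.
E balance: n_E = 0 + 1ξ₁ − 1ξ₂ = 103 → ξ₂ = (1·519 − 103)/1 = 416 lbmol/h.
Outlet amounts (n = n₀ + Σ ν·ξ):
  A: 648 − 1(519) = 129
  E: 0 + 1(519) − 1(416) = 103
  D: 0 + 2(416) = 832.1
Total out = 1064 lbmol/h; y_D = 832.1 / 1064 = 0.782.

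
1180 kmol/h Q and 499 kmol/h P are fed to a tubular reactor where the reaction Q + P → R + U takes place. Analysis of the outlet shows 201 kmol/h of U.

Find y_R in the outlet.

0.12

For U: n = n₀ + 1ξ → 201 = 0 + 1ξ, giving ξ = 201 kmol/h.
Outlet amounts (n = n₀ + ν ξ):
  Q: 1180 − 1(201) = 979
  P: 499 − 1(201) = 298
  R: 0 + 1(201) = 201
  U: 0 + 1(201) = 201
Total out = 1679 kmol/h; y_R = 201 / 1679 = 0.1197.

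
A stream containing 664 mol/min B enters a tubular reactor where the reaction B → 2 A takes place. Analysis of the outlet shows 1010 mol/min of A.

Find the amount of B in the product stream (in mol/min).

For A: n = n₀ + 2ξ → 1010 = 0 + 2ξ, giving ξ = 505 mol/min.
Outlet amounts (n = n₀ + ν ξ):
  B: 664 − 1(505) = 159
  A: 0 + 2(505) = 1010

159 mol/min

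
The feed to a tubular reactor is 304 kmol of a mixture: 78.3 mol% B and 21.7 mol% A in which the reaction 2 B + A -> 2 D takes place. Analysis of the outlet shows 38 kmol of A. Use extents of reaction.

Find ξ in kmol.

For A: n = n₀ − 1ξ → 38 = 65.97 − 1ξ, giving ξ = 27.97 kmol.
Outlet amounts (n = n₀ + ν ξ):
  B: 238 − 2(27.97) = 182.1
  A: 65.97 − 1(27.97) = 38
  D: 0 + 2(27.97) = 55.94

ξ = 28 kmol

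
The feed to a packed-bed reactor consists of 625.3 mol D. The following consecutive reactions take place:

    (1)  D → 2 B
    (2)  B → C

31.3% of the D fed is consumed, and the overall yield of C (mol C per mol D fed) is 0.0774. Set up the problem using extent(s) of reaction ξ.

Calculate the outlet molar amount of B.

Conversion of D: D consumed = 1ξ₁ = 0.313 × 625.3 → ξ₁ = 195.7 mol.
Yield of C: 1ξ₂ / 625.3 = 0.0774 → ξ₂ = 48.4 mol.
Outlet amounts (n = n₀ + Σ ν·ξ):
  D: 625.3 − 1(195.7) = 429.6
  B: 0 + 2(195.7) − 1(48.4) = 343
  C: 0 + 1(48.4) = 48.4

343 mol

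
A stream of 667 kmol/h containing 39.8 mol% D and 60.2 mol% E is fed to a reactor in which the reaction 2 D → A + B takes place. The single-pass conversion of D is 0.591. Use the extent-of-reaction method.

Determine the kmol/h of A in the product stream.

D reacted = 0.591 × 265.5 = 156.9 kmol/h; ν_D = −2, so ξ = 156.9/2 = 78.45 kmol/h.
Outlet amounts (n = n₀ + ν ξ):
  D: 265.5 − 2(78.45) = 108.6
  A: 0 + 1(78.45) = 78.45
  B: 0 + 1(78.45) = 78.45
  E: 401.5 (inert)

78.4 kmol/h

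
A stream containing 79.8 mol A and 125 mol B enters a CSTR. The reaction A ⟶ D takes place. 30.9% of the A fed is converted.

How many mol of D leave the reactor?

A reacted = 0.309 × 79.8 = 24.66 mol; ν_A = −1, so ξ = 24.66/1 = 24.66 mol.
Outlet amounts (n = n₀ + ν ξ):
  A: 79.8 − 1(24.66) = 55.14
  D: 0 + 1(24.66) = 24.66
  B: 125 (inert)

24.7 mol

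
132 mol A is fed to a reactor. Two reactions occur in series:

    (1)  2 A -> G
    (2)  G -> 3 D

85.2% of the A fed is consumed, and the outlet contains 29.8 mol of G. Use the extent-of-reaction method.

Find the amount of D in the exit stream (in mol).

79.3 mol

Conversion of A: A consumed = 2ξ₁ = 0.852 × 132 → ξ₁ = 56.23 mol.
G balance: n_G = 0 + 1ξ₁ − 1ξ₂ = 29.8 → ξ₂ = (1·56.23 − 29.8)/1 = 26.43 mol.
Outlet amounts (n = n₀ + Σ ν·ξ):
  A: 132 − 2(56.23) = 19.54
  G: 0 + 1(56.23) − 1(26.43) = 29.8
  D: 0 + 3(26.43) = 79.3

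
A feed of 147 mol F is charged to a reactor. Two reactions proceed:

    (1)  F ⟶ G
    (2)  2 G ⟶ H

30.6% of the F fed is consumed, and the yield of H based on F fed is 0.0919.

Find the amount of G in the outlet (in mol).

18 mol

Conversion of F: F consumed = 1ξ₁ = 0.306 × 147 → ξ₁ = 44.98 mol.
Yield of H: 1ξ₂ / 147 = 0.0919 → ξ₂ = 13.51 mol.
Outlet amounts (n = n₀ + Σ ν·ξ):
  F: 147 − 1(44.98) = 102
  G: 0 + 1(44.98) − 2(13.51) = 17.96
  H: 0 + 1(13.51) = 13.51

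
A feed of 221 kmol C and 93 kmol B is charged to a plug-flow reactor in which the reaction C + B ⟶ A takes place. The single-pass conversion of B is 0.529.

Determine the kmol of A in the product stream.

B reacted = 0.529 × 93 = 49.2 kmol; ν_B = −1, so ξ = 49.2/1 = 49.2 kmol.
Outlet amounts (n = n₀ + ν ξ):
  C: 221 − 1(49.2) = 171.8
  B: 93 − 1(49.2) = 43.8
  A: 0 + 1(49.2) = 49.2

49.2 kmol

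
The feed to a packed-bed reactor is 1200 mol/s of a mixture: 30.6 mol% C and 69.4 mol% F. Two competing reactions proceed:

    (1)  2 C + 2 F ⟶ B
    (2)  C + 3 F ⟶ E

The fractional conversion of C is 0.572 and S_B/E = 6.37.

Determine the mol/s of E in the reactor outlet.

15.3 mol/s

Conversion of C: C consumed = 0.572 × 367.2 = 210 mol/s = 2ξ₁ + 1ξ₂.
Selectivity: 1ξ₁ / (1ξ₂) = 6.37 → ξ₁ = 6.37 ξ₂.
Substitute: (2·6.37 + 1) ξ₂ = 210 → ξ₂ = 15.29 mol/s, ξ₁ = 97.38 mol/s.
Outlet amounts (n = n₀ + Σ ν·ξ):
  C: 367.2 − 2(97.38) − 1(15.29) = 157.2
  F: 832.8 − 2(97.38) − 3(15.29) = 592.2
  B: 0 + 1(97.38) = 97.38
  E: 0 + 1(15.29) = 15.29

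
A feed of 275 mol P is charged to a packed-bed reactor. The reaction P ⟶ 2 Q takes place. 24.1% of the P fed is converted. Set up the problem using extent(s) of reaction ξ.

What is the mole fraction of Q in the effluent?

P reacted = 0.241 × 275 = 66.27 mol; ν_P = −1, so ξ = 66.27/1 = 66.27 mol.
Outlet amounts (n = n₀ + ν ξ):
  P: 275 − 1(66.27) = 208.7
  Q: 0 + 2(66.27) = 132.5
Total out = 341.3 mol; y_Q = 132.5 / 341.3 = 0.3884.

0.388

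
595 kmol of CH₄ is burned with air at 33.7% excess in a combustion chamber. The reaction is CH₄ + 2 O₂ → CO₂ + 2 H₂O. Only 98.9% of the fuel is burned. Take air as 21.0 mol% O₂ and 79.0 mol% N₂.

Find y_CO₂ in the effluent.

Stoichiometric O₂ = 2 × 595 = 1190 kmol; O₂ fed = 1190 × 1.337 = 1591 kmol.
N₂ fed = 1591 × 79/21 = 5985 kmol.
Fuel reacted = 0.989 × 595 → ξ = 588.5 kmol.
Outlet (n = n₀ + ν ξ):
  CH₄: 595 − 1(588.5) = 6.545
  O₂: 1591 − 2(588.5) = 414.1
  N₂: 5985 (inert)
  CO₂: 0 + 1(588.5) = 588.5
  H₂O: 0 + 2(588.5) = 1177
Total out = 8171 kmol; y_CO₂ = 588.5 / 8171 = 0.07201.

0.072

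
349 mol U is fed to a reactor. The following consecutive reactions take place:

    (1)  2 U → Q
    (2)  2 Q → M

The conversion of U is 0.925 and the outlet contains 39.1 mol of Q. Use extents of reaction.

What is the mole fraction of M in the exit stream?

Conversion of U: U consumed = 2ξ₁ = 0.925 × 349 → ξ₁ = 161.4 mol.
Q balance: n_Q = 0 + 1ξ₁ − 2ξ₂ = 39.1 → ξ₂ = (1·161.4 − 39.1)/2 = 61.16 mol.
Outlet amounts (n = n₀ + Σ ν·ξ):
  U: 349 − 2(161.4) = 26.18
  Q: 0 + 1(161.4) − 2(61.16) = 39.1
  M: 0 + 1(61.16) = 61.16
Total out = 126.4 mol; y_M = 61.16 / 126.4 = 0.4837.

0.484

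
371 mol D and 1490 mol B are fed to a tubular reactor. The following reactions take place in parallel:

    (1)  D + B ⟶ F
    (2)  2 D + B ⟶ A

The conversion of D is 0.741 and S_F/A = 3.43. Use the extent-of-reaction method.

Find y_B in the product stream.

0.798

Conversion of D: D consumed = 0.741 × 371 = 274.9 mol = 1ξ₁ + 2ξ₂.
Selectivity: 1ξ₁ / (1ξ₂) = 3.43 → ξ₁ = 3.43 ξ₂.
Substitute: (1·3.43 + 2) ξ₂ = 274.9 → ξ₂ = 50.63 mol, ξ₁ = 173.7 mol.
Outlet amounts (n = n₀ + Σ ν·ξ):
  D: 371 − 1(173.7) − 2(50.63) = 96.09
  B: 1490 − 1(173.7) − 1(50.63) = 1266
  F: 0 + 1(173.7) = 173.7
  A: 0 + 1(50.63) = 50.63
Total out = 1586 mol; y_B = 1266 / 1586 = 0.798.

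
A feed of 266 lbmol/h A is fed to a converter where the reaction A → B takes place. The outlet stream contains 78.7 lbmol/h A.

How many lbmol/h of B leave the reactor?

187 lbmol/h

For A: n = n₀ − 1ξ → 78.7 = 266 − 1ξ, giving ξ = 187.3 lbmol/h.
Outlet amounts (n = n₀ + ν ξ):
  A: 266 − 1(187.3) = 78.7
  B: 0 + 1(187.3) = 187.3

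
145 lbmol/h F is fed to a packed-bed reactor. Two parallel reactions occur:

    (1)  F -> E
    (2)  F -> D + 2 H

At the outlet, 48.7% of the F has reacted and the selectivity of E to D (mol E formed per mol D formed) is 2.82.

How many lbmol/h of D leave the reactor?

Conversion of F: F consumed = 0.487 × 145 = 70.61 lbmol/h = 1ξ₁ + 1ξ₂.
Selectivity: 1ξ₁ / (1ξ₂) = 2.82 → ξ₁ = 2.82 ξ₂.
Substitute: (1·2.82 + 1) ξ₂ = 70.61 → ξ₂ = 18.49 lbmol/h, ξ₁ = 52.13 lbmol/h.
Outlet amounts (n = n₀ + Σ ν·ξ):
  F: 145 − 1(52.13) − 1(18.49) = 74.39
  E: 0 + 1(52.13) = 52.13
  D: 0 + 1(18.49) = 18.49
  H: 0 + 2(18.49) = 36.97

18.5 lbmol/h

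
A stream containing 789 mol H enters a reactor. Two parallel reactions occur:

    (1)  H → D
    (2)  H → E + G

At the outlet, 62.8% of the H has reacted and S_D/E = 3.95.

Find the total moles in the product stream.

Conversion of H: H consumed = 0.628 × 789 = 495.5 mol = 1ξ₁ + 1ξ₂.
Selectivity: 1ξ₁ / (1ξ₂) = 3.95 → ξ₁ = 3.95 ξ₂.
Substitute: (1·3.95 + 1) ξ₂ = 495.5 → ξ₂ = 100.1 mol, ξ₁ = 395.4 mol.
Outlet amounts (n = n₀ + Σ ν·ξ):
  H: 789 − 1(395.4) − 1(100.1) = 293.5
  D: 0 + 1(395.4) = 395.4
  E: 0 + 1(100.1) = 100.1
  G: 0 + 1(100.1) = 100.1
Total out = 293.5 + 395.4 + 100.1 + 100.1 = 889.1 mol.

889 mol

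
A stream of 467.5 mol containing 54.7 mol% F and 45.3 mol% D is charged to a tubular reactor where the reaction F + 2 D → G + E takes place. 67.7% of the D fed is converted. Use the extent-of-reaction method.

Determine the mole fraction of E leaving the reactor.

D reacted = 0.677 × 211.8 = 143.4 mol; ν_D = −2, so ξ = 143.4/2 = 71.69 mol.
Outlet amounts (n = n₀ + ν ξ):
  F: 255.7 − 1(71.69) = 184
  D: 211.8 − 2(71.69) = 68.4
  G: 0 + 1(71.69) = 71.69
  E: 0 + 1(71.69) = 71.69
Total out = 395.8 mol; y_E = 71.69 / 395.8 = 0.1811.

0.181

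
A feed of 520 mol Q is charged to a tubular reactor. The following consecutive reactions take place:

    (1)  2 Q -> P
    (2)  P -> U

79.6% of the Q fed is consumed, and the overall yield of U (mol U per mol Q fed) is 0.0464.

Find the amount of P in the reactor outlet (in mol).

183 mol

Conversion of Q: Q consumed = 2ξ₁ = 0.796 × 520 → ξ₁ = 207 mol.
Yield of U: 1ξ₂ / 520 = 0.0464 → ξ₂ = 24.13 mol.
Outlet amounts (n = n₀ + Σ ν·ξ):
  Q: 520 − 2(207) = 106.1
  P: 0 + 1(207) − 1(24.13) = 182.8
  U: 0 + 1(24.13) = 24.13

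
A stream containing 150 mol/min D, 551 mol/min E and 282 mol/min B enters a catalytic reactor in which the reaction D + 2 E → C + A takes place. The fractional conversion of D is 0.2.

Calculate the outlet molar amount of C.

D reacted = 0.2 × 150 = 30 mol/min; ν_D = −1, so ξ = 30/1 = 30 mol/min.
Outlet amounts (n = n₀ + ν ξ):
  D: 150 − 1(30) = 120
  E: 551 − 2(30) = 491
  C: 0 + 1(30) = 30
  A: 0 + 1(30) = 30
  B: 282 (inert)

30 mol/min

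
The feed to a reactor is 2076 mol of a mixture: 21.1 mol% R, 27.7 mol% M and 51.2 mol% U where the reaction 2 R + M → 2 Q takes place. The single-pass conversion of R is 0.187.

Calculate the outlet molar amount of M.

534 mol

R reacted = 0.187 × 438 = 81.91 mol; ν_R = −2, so ξ = 81.91/2 = 40.96 mol.
Outlet amounts (n = n₀ + ν ξ):
  R: 438 − 2(40.96) = 356.1
  M: 575.1 − 1(40.96) = 534.1
  Q: 0 + 2(40.96) = 81.91
  U: 1063 (inert)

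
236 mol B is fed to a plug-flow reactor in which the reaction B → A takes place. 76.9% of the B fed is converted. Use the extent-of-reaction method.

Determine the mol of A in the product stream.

181 mol

B reacted = 0.769 × 236 = 181.5 mol; ν_B = −1, so ξ = 181.5/1 = 181.5 mol.
Outlet amounts (n = n₀ + ν ξ):
  B: 236 − 1(181.5) = 54.52
  A: 0 + 1(181.5) = 181.5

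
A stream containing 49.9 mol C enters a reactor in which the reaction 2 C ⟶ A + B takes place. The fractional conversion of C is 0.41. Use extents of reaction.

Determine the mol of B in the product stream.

10.2 mol

C reacted = 0.41 × 49.9 = 20.46 mol; ν_C = −2, so ξ = 20.46/2 = 10.23 mol.
Outlet amounts (n = n₀ + ν ξ):
  C: 49.9 − 2(10.23) = 29.44
  A: 0 + 1(10.23) = 10.23
  B: 0 + 1(10.23) = 10.23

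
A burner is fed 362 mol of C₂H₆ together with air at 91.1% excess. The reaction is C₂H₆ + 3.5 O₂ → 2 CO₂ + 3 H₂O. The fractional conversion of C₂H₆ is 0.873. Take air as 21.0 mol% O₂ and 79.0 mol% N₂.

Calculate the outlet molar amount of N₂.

9110 mol

Stoichiometric O₂ = 3.5 × 362 = 1267 mol; O₂ fed = 1267 × 1.911 = 2421 mol.
N₂ fed = 2421 × 79/21 = 9108 mol.
Fuel reacted = 0.873 × 362 → ξ = 316 mol.
Outlet (n = n₀ + ν ξ):
  C₂H₆: 362 − 1(316) = 45.97
  O₂: 2421 − 3.5(316) = 1315
  N₂: 9108 (inert)
  CO₂: 0 + 2(316) = 632.1
  H₂O: 0 + 3(316) = 948.1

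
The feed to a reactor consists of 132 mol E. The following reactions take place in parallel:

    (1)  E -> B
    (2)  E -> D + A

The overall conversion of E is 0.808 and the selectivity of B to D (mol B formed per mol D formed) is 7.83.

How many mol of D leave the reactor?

Conversion of E: E consumed = 0.808 × 132 = 106.7 mol = 1ξ₁ + 1ξ₂.
Selectivity: 1ξ₁ / (1ξ₂) = 7.83 → ξ₁ = 7.83 ξ₂.
Substitute: (1·7.83 + 1) ξ₂ = 106.7 → ξ₂ = 12.08 mol, ξ₁ = 94.58 mol.
Outlet amounts (n = n₀ + Σ ν·ξ):
  E: 132 − 1(94.58) − 1(12.08) = 25.34
  B: 0 + 1(94.58) = 94.58
  D: 0 + 1(12.08) = 12.08
  A: 0 + 1(12.08) = 12.08

12.1 mol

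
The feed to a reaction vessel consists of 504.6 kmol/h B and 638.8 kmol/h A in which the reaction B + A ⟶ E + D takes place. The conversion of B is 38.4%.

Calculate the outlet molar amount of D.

B reacted = 0.384 × 504.6 = 193.8 kmol/h; ν_B = −1, so ξ = 193.8/1 = 193.8 kmol/h.
Outlet amounts (n = n₀ + ν ξ):
  B: 504.6 − 1(193.8) = 310.8
  A: 638.8 − 1(193.8) = 445
  E: 0 + 1(193.8) = 193.8
  D: 0 + 1(193.8) = 193.8

194 kmol/h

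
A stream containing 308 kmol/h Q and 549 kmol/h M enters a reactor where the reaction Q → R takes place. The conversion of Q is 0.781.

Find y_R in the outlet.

Q reacted = 0.781 × 308 = 240.5 kmol/h; ν_Q = −1, so ξ = 240.5/1 = 240.5 kmol/h.
Outlet amounts (n = n₀ + ν ξ):
  Q: 308 − 1(240.5) = 67.45
  R: 0 + 1(240.5) = 240.5
  M: 549 (inert)
Total out = 857 kmol/h; y_R = 240.5 / 857 = 0.2807.

0.281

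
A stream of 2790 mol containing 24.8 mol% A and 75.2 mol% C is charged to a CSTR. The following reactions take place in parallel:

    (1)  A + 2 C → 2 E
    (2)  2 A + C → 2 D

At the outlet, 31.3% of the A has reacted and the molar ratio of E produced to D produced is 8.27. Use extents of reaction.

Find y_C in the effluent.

Conversion of A: A consumed = 0.313 × 691.9 = 216.6 mol = 1ξ₁ + 2ξ₂.
Selectivity: 2ξ₁ / (2ξ₂) = 8.27 → ξ₁ = 8.27 ξ₂.
Substitute: (1·8.27 + 2) ξ₂ = 216.6 → ξ₂ = 21.09 mol, ξ₁ = 174.4 mol.
Outlet amounts (n = n₀ + Σ ν·ξ):
  A: 691.9 − 1(174.4) − 2(21.09) = 475.3
  C: 2098 − 2(174.4) − 1(21.09) = 1728
  E: 0 + 2(174.4) = 348.8
  D: 0 + 2(21.09) = 42.18
Total out = 2595 mol; y_C = 1728 / 2595 = 0.6661.

0.666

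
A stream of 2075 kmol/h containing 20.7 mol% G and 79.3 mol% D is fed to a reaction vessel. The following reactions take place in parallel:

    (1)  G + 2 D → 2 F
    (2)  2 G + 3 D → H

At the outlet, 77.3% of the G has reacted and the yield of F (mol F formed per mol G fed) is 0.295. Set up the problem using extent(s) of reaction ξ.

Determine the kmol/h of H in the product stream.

134 kmol/h

Yield of F: 2ξ₁ / 429.5 = 0.295 → ξ₁ = 63.35 kmol/h.
Conversion of G: 1ξ₁ + 2ξ₂ = 0.773 × 429.5 = 332 → ξ₂ = 134.3 kmol/h.
Outlet amounts (n = n₀ + Σ ν·ξ):
  G: 429.5 − 1(63.35) − 2(134.3) = 97.5
  D: 1645 − 2(63.35) − 3(134.3) = 1116
  F: 0 + 2(63.35) = 126.7
  H: 0 + 1(134.3) = 134.3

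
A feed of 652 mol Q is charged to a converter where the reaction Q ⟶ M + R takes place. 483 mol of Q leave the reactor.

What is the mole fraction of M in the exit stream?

For Q: n = n₀ − 1ξ → 483 = 652 − 1ξ, giving ξ = 169 mol.
Outlet amounts (n = n₀ + ν ξ):
  Q: 652 − 1(169) = 483
  M: 0 + 1(169) = 169
  R: 0 + 1(169) = 169
Total out = 821 mol; y_M = 169 / 821 = 0.2058.

0.206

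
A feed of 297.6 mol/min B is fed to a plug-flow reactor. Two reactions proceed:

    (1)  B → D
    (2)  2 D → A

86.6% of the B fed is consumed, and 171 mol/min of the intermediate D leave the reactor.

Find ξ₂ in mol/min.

ξ₂ = 43.4 mol/min

Conversion of B: B consumed = 1ξ₁ = 0.866 × 297.6 → ξ₁ = 257.7 mol/min.
D balance: n_D = 0 + 1ξ₁ − 2ξ₂ = 171 → ξ₂ = (1·257.7 − 171)/2 = 43.36 mol/min.
Outlet amounts (n = n₀ + Σ ν·ξ):
  B: 297.6 − 1(257.7) = 39.88
  D: 0 + 1(257.7) − 2(43.36) = 171
  A: 0 + 1(43.36) = 43.36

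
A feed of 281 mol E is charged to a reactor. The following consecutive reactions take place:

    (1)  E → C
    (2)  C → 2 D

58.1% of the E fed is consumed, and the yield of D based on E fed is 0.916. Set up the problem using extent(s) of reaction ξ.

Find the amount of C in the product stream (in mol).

34.6 mol

Conversion of E: E consumed = 1ξ₁ = 0.581 × 281 → ξ₁ = 163.3 mol.
Yield of D: 2ξ₂ / 281 = 0.916 → ξ₂ = 128.7 mol.
Outlet amounts (n = n₀ + Σ ν·ξ):
  E: 281 − 1(163.3) = 117.7
  C: 0 + 1(163.3) − 1(128.7) = 34.56
  D: 0 + 2(128.7) = 257.4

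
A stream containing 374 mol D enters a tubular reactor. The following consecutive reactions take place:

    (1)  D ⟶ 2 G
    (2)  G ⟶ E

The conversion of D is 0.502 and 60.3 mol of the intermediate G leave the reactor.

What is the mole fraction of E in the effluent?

0.561

Conversion of D: D consumed = 1ξ₁ = 0.502 × 374 → ξ₁ = 187.7 mol.
G balance: n_G = 0 + 2ξ₁ − 1ξ₂ = 60.3 → ξ₂ = (2·187.7 − 60.3)/1 = 315.2 mol.
Outlet amounts (n = n₀ + Σ ν·ξ):
  D: 374 − 1(187.7) = 186.3
  G: 0 + 2(187.7) − 1(315.2) = 60.3
  E: 0 + 1(315.2) = 315.2
Total out = 561.7 mol; y_E = 315.2 / 561.7 = 0.5611.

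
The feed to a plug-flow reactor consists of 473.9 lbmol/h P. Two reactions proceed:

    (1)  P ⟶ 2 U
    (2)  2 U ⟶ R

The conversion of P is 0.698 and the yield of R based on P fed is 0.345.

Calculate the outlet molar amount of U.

335 lbmol/h

Conversion of P: P consumed = 1ξ₁ = 0.698 × 473.9 → ξ₁ = 330.8 lbmol/h.
Yield of R: 1ξ₂ / 473.9 = 0.345 → ξ₂ = 163.5 lbmol/h.
Outlet amounts (n = n₀ + Σ ν·ξ):
  P: 473.9 − 1(330.8) = 143.1
  U: 0 + 2(330.8) − 2(163.5) = 334.6
  R: 0 + 1(163.5) = 163.5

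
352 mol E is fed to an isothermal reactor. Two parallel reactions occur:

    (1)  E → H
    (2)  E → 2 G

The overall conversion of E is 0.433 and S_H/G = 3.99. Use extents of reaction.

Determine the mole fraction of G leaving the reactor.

0.092

Conversion of E: E consumed = 0.433 × 352 = 152.4 mol = 1ξ₁ + 1ξ₂.
Selectivity: 1ξ₁ / (2ξ₂) = 3.99 → ξ₁ = 7.98 ξ₂.
Substitute: (1·7.98 + 1) ξ₂ = 152.4 → ξ₂ = 16.97 mol, ξ₁ = 135.4 mol.
Outlet amounts (n = n₀ + Σ ν·ξ):
  E: 352 − 1(135.4) − 1(16.97) = 199.6
  H: 0 + 1(135.4) = 135.4
  G: 0 + 2(16.97) = 33.95
Total out = 369 mol; y_G = 33.95 / 369 = 0.092.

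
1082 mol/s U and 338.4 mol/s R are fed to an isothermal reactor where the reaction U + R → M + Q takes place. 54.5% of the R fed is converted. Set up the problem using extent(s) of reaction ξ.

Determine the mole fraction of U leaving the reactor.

0.632

R reacted = 0.545 × 338.4 = 184.4 mol/s; ν_R = −1, so ξ = 184.4/1 = 184.4 mol/s.
Outlet amounts (n = n₀ + ν ξ):
  U: 1082 − 1(184.4) = 897.6
  R: 338.4 − 1(184.4) = 154
  M: 0 + 1(184.4) = 184.4
  Q: 0 + 1(184.4) = 184.4
Total out = 1420 mol/s; y_U = 897.6 / 1420 = 0.6319.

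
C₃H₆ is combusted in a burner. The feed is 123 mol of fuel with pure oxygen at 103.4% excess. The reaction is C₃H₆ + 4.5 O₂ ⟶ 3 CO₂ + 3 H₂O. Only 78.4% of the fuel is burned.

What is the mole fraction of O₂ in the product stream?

Stoichiometric O₂ = 4.5 × 123 = 553.5 mol; O₂ fed = 553.5 × 2.034 = 1126 mol.
Fuel reacted = 0.784 × 123 → ξ = 96.43 mol.
Outlet (n = n₀ + ν ξ):
  C₃H₆: 123 − 1(96.43) = 26.57
  O₂: 1126 − 4.5(96.43) = 691.9
  CO₂: 0 + 3(96.43) = 289.3
  H₂O: 0 + 3(96.43) = 289.3
Total out = 1297 mol; y_O₂ = 691.9 / 1297 = 0.5334.

0.533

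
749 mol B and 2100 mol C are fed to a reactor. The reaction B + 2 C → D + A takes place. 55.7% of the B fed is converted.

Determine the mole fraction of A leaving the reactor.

0.172

B reacted = 0.557 × 749 = 417.2 mol; ν_B = −1, so ξ = 417.2/1 = 417.2 mol.
Outlet amounts (n = n₀ + ν ξ):
  B: 749 − 1(417.2) = 331.8
  C: 2100 − 2(417.2) = 1266
  D: 0 + 1(417.2) = 417.2
  A: 0 + 1(417.2) = 417.2
Total out = 2432 mol; y_A = 417.2 / 2432 = 0.1716.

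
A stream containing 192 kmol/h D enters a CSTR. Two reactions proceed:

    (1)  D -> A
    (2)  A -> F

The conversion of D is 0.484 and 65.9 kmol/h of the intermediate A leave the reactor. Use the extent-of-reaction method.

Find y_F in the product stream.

Conversion of D: D consumed = 1ξ₁ = 0.484 × 192 → ξ₁ = 92.93 kmol/h.
A balance: n_A = 0 + 1ξ₁ − 1ξ₂ = 65.9 → ξ₂ = (1·92.93 − 65.9)/1 = 27.03 kmol/h.
Outlet amounts (n = n₀ + Σ ν·ξ):
  D: 192 − 1(92.93) = 99.07
  A: 0 + 1(92.93) − 1(27.03) = 65.9
  F: 0 + 1(27.03) = 27.03
Total out = 192 kmol/h; y_F = 27.03 / 192 = 0.1408.

0.141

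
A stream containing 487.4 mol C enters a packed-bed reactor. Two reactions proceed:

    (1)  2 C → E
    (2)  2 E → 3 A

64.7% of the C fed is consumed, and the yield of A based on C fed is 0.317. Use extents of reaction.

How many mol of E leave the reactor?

Conversion of C: C consumed = 2ξ₁ = 0.647 × 487.4 → ξ₁ = 157.7 mol.
Yield of A: 3ξ₂ / 487.4 = 0.317 → ξ₂ = 51.5 mol.
Outlet amounts (n = n₀ + Σ ν·ξ):
  C: 487.4 − 2(157.7) = 172.1
  E: 0 + 1(157.7) − 2(51.5) = 54.67
  A: 0 + 3(51.5) = 154.5

54.7 mol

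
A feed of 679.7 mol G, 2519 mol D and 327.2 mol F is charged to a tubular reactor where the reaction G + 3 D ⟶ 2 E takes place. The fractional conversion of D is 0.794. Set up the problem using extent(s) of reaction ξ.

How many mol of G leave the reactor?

13 mol

D reacted = 0.794 × 2519 = 2000 mol; ν_D = −3, so ξ = 2000/3 = 666.7 mol.
Outlet amounts (n = n₀ + ν ξ):
  G: 679.7 − 1(666.7) = 13
  D: 2519 − 3(666.7) = 518.9
  E: 0 + 2(666.7) = 1333
  F: 327.2 (inert)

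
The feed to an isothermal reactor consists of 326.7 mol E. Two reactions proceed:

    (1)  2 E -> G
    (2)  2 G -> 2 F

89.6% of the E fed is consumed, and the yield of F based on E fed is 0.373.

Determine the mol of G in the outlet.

24.5 mol

Conversion of E: E consumed = 2ξ₁ = 0.896 × 326.7 → ξ₁ = 146.4 mol.
Yield of F: 2ξ₂ / 326.7 = 0.373 → ξ₂ = 60.93 mol.
Outlet amounts (n = n₀ + Σ ν·ξ):
  E: 326.7 − 2(146.4) = 33.98
  G: 0 + 1(146.4) − 2(60.93) = 24.5
  F: 0 + 2(60.93) = 121.9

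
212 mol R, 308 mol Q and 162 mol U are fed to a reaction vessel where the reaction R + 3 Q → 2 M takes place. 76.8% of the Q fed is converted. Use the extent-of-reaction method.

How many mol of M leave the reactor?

Q reacted = 0.768 × 308 = 236.5 mol; ν_Q = −3, so ξ = 236.5/3 = 78.85 mol.
Outlet amounts (n = n₀ + ν ξ):
  R: 212 − 1(78.85) = 133.2
  Q: 308 − 3(78.85) = 71.46
  M: 0 + 2(78.85) = 157.7
  U: 162 (inert)

158 mol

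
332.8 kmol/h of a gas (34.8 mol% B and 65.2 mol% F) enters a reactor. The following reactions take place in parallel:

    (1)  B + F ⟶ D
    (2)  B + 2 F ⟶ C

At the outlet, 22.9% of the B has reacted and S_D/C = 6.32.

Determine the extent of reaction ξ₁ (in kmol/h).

Conversion of B: B consumed = 0.229 × 115.8 = 26.52 kmol/h = 1ξ₁ + 1ξ₂.
Selectivity: 1ξ₁ / (1ξ₂) = 6.32 → ξ₁ = 6.32 ξ₂.
Substitute: (1·6.32 + 1) ξ₂ = 26.52 → ξ₂ = 3.623 kmol/h, ξ₁ = 22.9 kmol/h.
Outlet amounts (n = n₀ + Σ ν·ξ):
  B: 115.8 − 1(22.9) − 1(3.623) = 89.29
  F: 217 − 1(22.9) − 2(3.623) = 186.8
  D: 0 + 1(22.9) = 22.9
  C: 0 + 1(3.623) = 3.623

ξ₁ = 22.9 kmol/h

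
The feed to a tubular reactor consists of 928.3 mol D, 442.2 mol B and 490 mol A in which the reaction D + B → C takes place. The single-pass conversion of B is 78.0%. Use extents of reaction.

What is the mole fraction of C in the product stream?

0.228

B reacted = 0.78 × 442.2 = 344.9 mol; ν_B = −1, so ξ = 344.9/1 = 344.9 mol.
Outlet amounts (n = n₀ + ν ξ):
  D: 928.3 − 1(344.9) = 583.4
  B: 442.2 − 1(344.9) = 97.28
  C: 0 + 1(344.9) = 344.9
  A: 490 (inert)
Total out = 1516 mol; y_C = 344.9 / 1516 = 0.2276.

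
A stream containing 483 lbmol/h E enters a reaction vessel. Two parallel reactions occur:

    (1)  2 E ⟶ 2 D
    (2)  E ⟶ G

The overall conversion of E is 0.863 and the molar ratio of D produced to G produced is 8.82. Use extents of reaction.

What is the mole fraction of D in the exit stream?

0.775

Conversion of E: E consumed = 0.863 × 483 = 416.8 lbmol/h = 2ξ₁ + 1ξ₂.
Selectivity: 2ξ₁ / (1ξ₂) = 8.82 → ξ₁ = 4.41 ξ₂.
Substitute: (2·4.41 + 1) ξ₂ = 416.8 → ξ₂ = 42.45 lbmol/h, ξ₁ = 187.2 lbmol/h.
Outlet amounts (n = n₀ + Σ ν·ξ):
  E: 483 − 2(187.2) − 1(42.45) = 66.17
  D: 0 + 2(187.2) = 374.4
  G: 0 + 1(42.45) = 42.45
Total out = 483 lbmol/h; y_D = 374.4 / 483 = 0.7751.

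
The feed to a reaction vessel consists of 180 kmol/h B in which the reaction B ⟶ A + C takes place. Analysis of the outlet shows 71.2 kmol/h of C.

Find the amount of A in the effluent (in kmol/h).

71.2 kmol/h

For C: n = n₀ + 1ξ → 71.2 = 0 + 1ξ, giving ξ = 71.2 kmol/h.
Outlet amounts (n = n₀ + ν ξ):
  B: 180 − 1(71.2) = 108.8
  A: 0 + 1(71.2) = 71.2
  C: 0 + 1(71.2) = 71.2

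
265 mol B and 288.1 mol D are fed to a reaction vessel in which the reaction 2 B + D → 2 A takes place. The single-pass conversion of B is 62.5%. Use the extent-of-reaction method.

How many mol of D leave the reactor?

205 mol

B reacted = 0.625 × 265 = 165.6 mol; ν_B = −2, so ξ = 165.6/2 = 82.81 mol.
Outlet amounts (n = n₀ + ν ξ):
  B: 265 − 2(82.81) = 99.38
  D: 288.1 − 1(82.81) = 205.3
  A: 0 + 2(82.81) = 165.6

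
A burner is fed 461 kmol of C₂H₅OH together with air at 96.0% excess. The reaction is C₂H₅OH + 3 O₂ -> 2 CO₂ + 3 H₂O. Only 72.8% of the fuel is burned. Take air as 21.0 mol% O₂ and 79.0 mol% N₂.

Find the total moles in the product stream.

13700 kmol

Stoichiometric O₂ = 3 × 461 = 1383 kmol; O₂ fed = 1383 × 1.960 = 2711 kmol.
N₂ fed = 2711 × 79/21 = 10200 kmol.
Fuel reacted = 0.728 × 461 → ξ = 335.6 kmol.
Outlet (n = n₀ + ν ξ):
  C₂H₅OH: 461 − 1(335.6) = 125.4
  O₂: 2711 − 3(335.6) = 1704
  N₂: 10200 (inert)
  CO₂: 0 + 2(335.6) = 671.2
  H₂O: 0 + 3(335.6) = 1007
Total out = 125.4 + 1704 + 10200 + 671.2 + 1007 = 13700 kmol.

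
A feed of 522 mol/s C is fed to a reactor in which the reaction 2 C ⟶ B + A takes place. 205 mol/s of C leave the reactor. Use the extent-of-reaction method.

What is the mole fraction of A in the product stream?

For C: n = n₀ − 2ξ → 205 = 522 − 2ξ, giving ξ = 158.5 mol/s.
Outlet amounts (n = n₀ + ν ξ):
  C: 522 − 2(158.5) = 205
  B: 0 + 1(158.5) = 158.5
  A: 0 + 1(158.5) = 158.5
Total out = 522 mol/s; y_A = 158.5 / 522 = 0.3036.

0.304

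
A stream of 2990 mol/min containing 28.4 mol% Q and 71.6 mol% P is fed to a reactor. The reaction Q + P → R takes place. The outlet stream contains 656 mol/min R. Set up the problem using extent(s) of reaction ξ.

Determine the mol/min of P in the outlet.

For R: n = n₀ + 1ξ → 656 = 0 + 1ξ, giving ξ = 656 mol/min.
Outlet amounts (n = n₀ + ν ξ):
  Q: 849.2 − 1(656) = 193.2
  P: 2141 − 1(656) = 1485
  R: 0 + 1(656) = 656

1480 mol/min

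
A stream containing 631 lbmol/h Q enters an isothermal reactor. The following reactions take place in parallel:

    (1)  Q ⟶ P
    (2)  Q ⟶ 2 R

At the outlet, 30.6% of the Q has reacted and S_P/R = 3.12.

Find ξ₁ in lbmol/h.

ξ₁ = 166 lbmol/h

Conversion of Q: Q consumed = 0.306 × 631 = 193.1 lbmol/h = 1ξ₁ + 1ξ₂.
Selectivity: 1ξ₁ / (2ξ₂) = 3.12 → ξ₁ = 6.24 ξ₂.
Substitute: (1·6.24 + 1) ξ₂ = 193.1 → ξ₂ = 26.67 lbmol/h, ξ₁ = 166.4 lbmol/h.
Outlet amounts (n = n₀ + Σ ν·ξ):
  Q: 631 − 1(166.4) − 1(26.67) = 437.9
  P: 0 + 1(166.4) = 166.4
  R: 0 + 2(26.67) = 53.34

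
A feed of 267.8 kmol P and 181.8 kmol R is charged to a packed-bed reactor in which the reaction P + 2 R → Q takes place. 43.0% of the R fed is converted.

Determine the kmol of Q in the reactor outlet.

39.1 kmol

R reacted = 0.43 × 181.8 = 78.17 kmol; ν_R = −2, so ξ = 78.17/2 = 39.09 kmol.
Outlet amounts (n = n₀ + ν ξ):
  P: 267.8 − 1(39.09) = 228.7
  R: 181.8 − 2(39.09) = 103.6
  Q: 0 + 1(39.09) = 39.09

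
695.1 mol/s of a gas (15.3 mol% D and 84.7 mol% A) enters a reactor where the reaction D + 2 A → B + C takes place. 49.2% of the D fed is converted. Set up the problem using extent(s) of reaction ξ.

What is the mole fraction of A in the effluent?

0.753

D reacted = 0.492 × 106.4 = 52.32 mol/s; ν_D = −1, so ξ = 52.32/1 = 52.32 mol/s.
Outlet amounts (n = n₀ + ν ξ):
  D: 106.4 − 1(52.32) = 54.03
  A: 588.7 − 2(52.32) = 484.1
  B: 0 + 1(52.32) = 52.32
  C: 0 + 1(52.32) = 52.32
Total out = 642.8 mol/s; y_A = 484.1 / 642.8 = 0.7531.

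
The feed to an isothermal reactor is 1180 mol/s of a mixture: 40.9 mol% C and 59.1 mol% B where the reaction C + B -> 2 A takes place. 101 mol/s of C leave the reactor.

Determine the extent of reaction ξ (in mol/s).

ξ = 382 mol/s

For C: n = n₀ − 1ξ → 101 = 482.6 − 1ξ, giving ξ = 381.6 mol/s.
Outlet amounts (n = n₀ + ν ξ):
  C: 482.6 − 1(381.6) = 101
  B: 697.4 − 1(381.6) = 315.8
  A: 0 + 2(381.6) = 763.2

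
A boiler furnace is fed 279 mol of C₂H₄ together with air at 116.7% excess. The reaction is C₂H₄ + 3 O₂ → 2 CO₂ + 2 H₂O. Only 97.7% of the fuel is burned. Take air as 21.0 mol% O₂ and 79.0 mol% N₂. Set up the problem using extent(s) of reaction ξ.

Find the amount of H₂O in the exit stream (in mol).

545 mol

Stoichiometric O₂ = 3 × 279 = 837 mol; O₂ fed = 837 × 2.167 = 1814 mol.
N₂ fed = 1814 × 79/21 = 6823 mol.
Fuel reacted = 0.977 × 279 → ξ = 272.6 mol.
Outlet (n = n₀ + ν ξ):
  C₂H₄: 279 − 1(272.6) = 6.417
  O₂: 1814 − 3(272.6) = 996
  N₂: 6823 (inert)
  CO₂: 0 + 2(272.6) = 545.2
  H₂O: 0 + 2(272.6) = 545.2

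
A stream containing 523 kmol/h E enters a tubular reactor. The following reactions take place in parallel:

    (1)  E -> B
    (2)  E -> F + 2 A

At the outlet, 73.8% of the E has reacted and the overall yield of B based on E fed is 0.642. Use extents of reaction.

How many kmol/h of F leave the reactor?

Yield of B: 1ξ₁ / 523 = 0.642 → ξ₁ = 335.8 kmol/h.
Conversion of E: 1ξ₁ + 1ξ₂ = 0.738 × 523 = 386 → ξ₂ = 50.21 kmol/h.
Outlet amounts (n = n₀ + Σ ν·ξ):
  E: 523 − 1(335.8) − 1(50.21) = 137
  B: 0 + 1(335.8) = 335.8
  F: 0 + 1(50.21) = 50.21
  A: 0 + 2(50.21) = 100.4

50.2 kmol/h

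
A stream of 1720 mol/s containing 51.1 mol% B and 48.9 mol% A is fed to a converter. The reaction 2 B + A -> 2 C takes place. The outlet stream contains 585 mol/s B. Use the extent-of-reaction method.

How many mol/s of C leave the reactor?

For B: n = n₀ − 2ξ → 585 = 878.9 − 2ξ, giving ξ = 147 mol/s.
Outlet amounts (n = n₀ + ν ξ):
  B: 878.9 − 2(147) = 585
  A: 841.1 − 1(147) = 694.1
  C: 0 + 2(147) = 293.9

294 mol/s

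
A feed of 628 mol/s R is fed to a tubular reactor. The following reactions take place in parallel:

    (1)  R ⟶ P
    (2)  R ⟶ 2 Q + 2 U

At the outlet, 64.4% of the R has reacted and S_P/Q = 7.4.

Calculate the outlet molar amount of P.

Conversion of R: R consumed = 0.644 × 628 = 404.4 mol/s = 1ξ₁ + 1ξ₂.
Selectivity: 1ξ₁ / (2ξ₂) = 7.4 → ξ₁ = 14.8 ξ₂.
Substitute: (1·14.8 + 1) ξ₂ = 404.4 → ξ₂ = 25.6 mol/s, ξ₁ = 378.8 mol/s.
Outlet amounts (n = n₀ + Σ ν·ξ):
  R: 628 − 1(378.8) − 1(25.6) = 223.6
  P: 0 + 1(378.8) = 378.8
  Q: 0 + 2(25.6) = 51.19
  U: 0 + 2(25.6) = 51.19

379 mol/s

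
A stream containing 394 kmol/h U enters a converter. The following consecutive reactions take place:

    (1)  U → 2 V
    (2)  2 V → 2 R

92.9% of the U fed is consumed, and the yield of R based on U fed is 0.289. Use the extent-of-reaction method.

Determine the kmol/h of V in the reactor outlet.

618 kmol/h

Conversion of U: U consumed = 1ξ₁ = 0.929 × 394 → ξ₁ = 366 kmol/h.
Yield of R: 2ξ₂ / 394 = 0.289 → ξ₂ = 56.93 kmol/h.
Outlet amounts (n = n₀ + Σ ν·ξ):
  U: 394 − 1(366) = 27.97
  V: 0 + 2(366) − 2(56.93) = 618.2
  R: 0 + 2(56.93) = 113.9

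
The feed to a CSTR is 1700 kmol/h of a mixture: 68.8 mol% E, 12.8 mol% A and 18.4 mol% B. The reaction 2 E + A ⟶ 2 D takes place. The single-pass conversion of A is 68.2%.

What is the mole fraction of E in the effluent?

A reacted = 0.682 × 217.6 = 148.4 kmol/h; ν_A = −1, so ξ = 148.4/1 = 148.4 kmol/h.
Outlet amounts (n = n₀ + ν ξ):
  E: 1170 − 2(148.4) = 872.8
  A: 217.6 − 1(148.4) = 69.2
  D: 0 + 2(148.4) = 296.8
  B: 312.8 (inert)
Total out = 1552 kmol/h; y_E = 872.8 / 1552 = 0.5625.

0.563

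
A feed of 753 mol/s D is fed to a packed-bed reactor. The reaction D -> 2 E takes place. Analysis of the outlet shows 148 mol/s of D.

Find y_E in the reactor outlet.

For D: n = n₀ − 1ξ → 148 = 753 − 1ξ, giving ξ = 605 mol/s.
Outlet amounts (n = n₀ + ν ξ):
  D: 753 − 1(605) = 148
  E: 0 + 2(605) = 1210
Total out = 1358 mol/s; y_E = 1210 / 1358 = 0.891.

0.891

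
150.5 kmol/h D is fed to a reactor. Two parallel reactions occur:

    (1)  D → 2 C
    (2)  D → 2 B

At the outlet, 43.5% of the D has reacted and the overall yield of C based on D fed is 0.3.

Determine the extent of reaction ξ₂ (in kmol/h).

Yield of C: 2ξ₁ / 150.5 = 0.3 → ξ₁ = 22.57 kmol/h.
Conversion of D: 1ξ₁ + 1ξ₂ = 0.435 × 150.5 = 65.47 → ξ₂ = 42.89 kmol/h.
Outlet amounts (n = n₀ + Σ ν·ξ):
  D: 150.5 − 1(22.57) − 1(42.89) = 85.03
  C: 0 + 2(22.57) = 45.15
  B: 0 + 2(42.89) = 85.78

ξ₂ = 42.9 kmol/h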